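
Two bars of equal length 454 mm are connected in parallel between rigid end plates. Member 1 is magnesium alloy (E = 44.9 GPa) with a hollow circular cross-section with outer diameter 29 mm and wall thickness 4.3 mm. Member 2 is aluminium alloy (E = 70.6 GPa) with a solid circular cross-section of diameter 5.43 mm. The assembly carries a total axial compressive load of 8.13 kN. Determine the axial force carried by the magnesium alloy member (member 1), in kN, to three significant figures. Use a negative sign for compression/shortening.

-7.33 kN

A_1 = 333.7 mm².
A_2 = 23.16 mm².
Equal strain + equilibrium ⇒ each member carries load in proportion to AE: A₁E₁ = 14980000 N, A₂E₂ = 1635000 N, ΣAE = 16620000 N.
F₁ = P·A₁E₁/ΣAE = -8130·14980000/16620000 = -7330 N.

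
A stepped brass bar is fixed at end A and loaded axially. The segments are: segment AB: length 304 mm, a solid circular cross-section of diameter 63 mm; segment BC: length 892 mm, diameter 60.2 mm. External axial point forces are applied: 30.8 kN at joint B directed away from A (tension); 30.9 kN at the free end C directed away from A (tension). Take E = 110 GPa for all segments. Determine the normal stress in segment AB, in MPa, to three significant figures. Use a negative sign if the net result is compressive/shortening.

19.8 MPa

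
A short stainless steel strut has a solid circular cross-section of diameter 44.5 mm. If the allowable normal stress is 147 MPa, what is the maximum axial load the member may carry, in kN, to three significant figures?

A = 1555 mm².
P_max = σ_allow · A = 147 · 1555 = 228600 N = 228.6 kN.

229 kN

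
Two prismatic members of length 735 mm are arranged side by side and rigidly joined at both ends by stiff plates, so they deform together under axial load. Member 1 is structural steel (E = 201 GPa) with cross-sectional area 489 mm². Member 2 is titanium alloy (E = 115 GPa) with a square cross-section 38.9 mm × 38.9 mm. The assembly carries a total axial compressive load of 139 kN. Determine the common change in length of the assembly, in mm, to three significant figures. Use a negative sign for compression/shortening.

A_2 = 1513 mm².
Equal strain + equilibrium ⇒ each member carries load in proportion to AE: A₁E₁ = 98290000 N, A₂E₂ = 174000000 N, ΣAE = 272300000 N.
δ = PL/ΣAE = -139000·735/272300000 = -0.3752 mm.

-0.375 mm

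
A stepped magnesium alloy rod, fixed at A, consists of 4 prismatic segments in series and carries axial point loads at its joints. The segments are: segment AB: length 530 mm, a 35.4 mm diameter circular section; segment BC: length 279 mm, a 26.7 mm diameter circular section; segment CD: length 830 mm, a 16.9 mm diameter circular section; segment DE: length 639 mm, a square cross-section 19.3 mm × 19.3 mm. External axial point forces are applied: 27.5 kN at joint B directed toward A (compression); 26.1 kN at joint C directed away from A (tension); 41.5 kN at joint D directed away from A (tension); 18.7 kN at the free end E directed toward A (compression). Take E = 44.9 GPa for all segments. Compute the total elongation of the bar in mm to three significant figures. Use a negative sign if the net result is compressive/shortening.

1.96 mm

Internal axial forces (sectioning from the free end, tension +): N_DE = -18.7 kN, N_CD = 22.8 kN, N_BC = 48.9 kN, N_AB = 21.4 kN.
A_AB = 984.2 mm².
A_BC = 559.9 mm².
A_CD = 224.3 mm².
A_DE = 372.5 mm².
δ_AB = 21400·530/(984.2·44900) = 0.2567 mm
δ_BC = 48900·279/(559.9·44900) = 0.5427 mm
δ_CD = 22800·830/(224.3·44900) = 1.879 mm
δ_DE = -18700·639/(372.5·44900) = -0.7145 mm
δ = Σδ_i = 1.964 mm.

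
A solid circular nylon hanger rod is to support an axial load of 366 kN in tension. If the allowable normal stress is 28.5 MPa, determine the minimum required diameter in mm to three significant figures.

128 mm

Required area A ≥ P/σ_allow = 366000/28.5 = 12840 mm².
For a solid circular section, d ≥ √(4A/π) = 127.9 mm.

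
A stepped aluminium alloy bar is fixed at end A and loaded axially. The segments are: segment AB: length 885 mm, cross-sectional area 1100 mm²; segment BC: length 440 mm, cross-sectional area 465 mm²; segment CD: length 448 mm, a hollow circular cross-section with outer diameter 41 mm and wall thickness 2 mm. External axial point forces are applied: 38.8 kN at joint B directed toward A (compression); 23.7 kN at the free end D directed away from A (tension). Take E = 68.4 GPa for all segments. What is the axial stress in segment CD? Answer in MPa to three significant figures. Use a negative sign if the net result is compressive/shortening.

96.7 MPa

Internal axial forces (sectioning from the free end, tension +): N_CD = 23.7 kN, N_BC = 23.7 kN, N_AB = -15.1 kN.
A_CD = 245 mm².
σ_CD = N_CD/A_CD = 23700/245 = 96.72 MPa.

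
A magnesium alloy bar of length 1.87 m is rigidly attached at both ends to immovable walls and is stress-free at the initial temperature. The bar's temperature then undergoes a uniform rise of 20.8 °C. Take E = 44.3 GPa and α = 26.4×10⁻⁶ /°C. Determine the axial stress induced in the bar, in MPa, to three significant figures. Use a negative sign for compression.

-24.3 MPa

Free thermal expansion αLΔT = 26.4e-6 · 1870 · 20.8 = 1.027 mm.
The walls impose strain ε = −(1.027)/1870 = -5.4912e-04; σ = Eε = 44300 · -5.4912e-04 = -24.33 MPa.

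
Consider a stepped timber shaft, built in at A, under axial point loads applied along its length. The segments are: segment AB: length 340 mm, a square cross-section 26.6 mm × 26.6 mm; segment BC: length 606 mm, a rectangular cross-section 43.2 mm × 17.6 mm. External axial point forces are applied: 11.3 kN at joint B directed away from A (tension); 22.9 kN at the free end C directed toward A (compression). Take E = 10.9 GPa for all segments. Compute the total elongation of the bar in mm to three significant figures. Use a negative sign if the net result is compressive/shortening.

-2.19 mm

Internal axial forces (sectioning from the free end, tension +): N_BC = -22.9 kN, N_AB = -11.6 kN.
A_AB = 707.6 mm².
A_BC = 760.3 mm².
δ_AB = -11600·340/(707.6·10900) = -0.5114 mm
δ_BC = -22900·606/(760.3·10900) = -1.675 mm
δ = Σδ_i = -2.186 mm.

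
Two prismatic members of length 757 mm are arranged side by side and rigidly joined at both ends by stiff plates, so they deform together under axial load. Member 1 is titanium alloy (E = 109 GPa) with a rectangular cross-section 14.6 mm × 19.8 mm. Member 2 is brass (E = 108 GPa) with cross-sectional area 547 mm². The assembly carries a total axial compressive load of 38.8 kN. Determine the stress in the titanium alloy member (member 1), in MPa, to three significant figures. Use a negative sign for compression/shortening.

A_1 = 289.1 mm².
Equal strain + equilibrium ⇒ each member carries load in proportion to AE: A₁E₁ = 31510000 N, A₂E₂ = 59080000 N, ΣAE = 90590000 N.
σ₁ = P·E₁/ΣAE = -38800·109000/90590000 = -46.69 MPa.

-46.7 MPa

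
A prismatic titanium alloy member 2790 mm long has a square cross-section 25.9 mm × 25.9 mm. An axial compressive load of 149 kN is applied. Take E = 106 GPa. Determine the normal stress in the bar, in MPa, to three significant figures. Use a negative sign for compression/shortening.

-222 MPa

A = 670.8 mm².
σ = N/A = -149000/670.8 = -222.1 MPa.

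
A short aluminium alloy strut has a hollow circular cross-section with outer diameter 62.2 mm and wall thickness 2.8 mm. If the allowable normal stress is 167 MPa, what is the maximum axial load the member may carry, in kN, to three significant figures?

A = 522.5 mm².
P_max = σ_allow · A = 167 · 522.5 = 87260 N = 87.26 kN.

87.3 kN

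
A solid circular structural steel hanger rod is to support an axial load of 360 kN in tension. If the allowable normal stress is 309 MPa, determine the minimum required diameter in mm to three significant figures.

Required area A ≥ P/σ_allow = 360000/309 = 1165 mm².
For a solid circular section, d ≥ √(4A/π) = 38.51 mm.

38.5 mm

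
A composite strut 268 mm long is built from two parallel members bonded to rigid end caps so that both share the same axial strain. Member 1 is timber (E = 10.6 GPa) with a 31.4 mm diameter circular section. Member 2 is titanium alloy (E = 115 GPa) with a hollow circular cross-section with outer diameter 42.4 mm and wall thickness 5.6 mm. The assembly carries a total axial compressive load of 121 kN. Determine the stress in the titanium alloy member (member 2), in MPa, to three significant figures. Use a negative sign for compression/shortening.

A_1 = 774.4 mm².
A_2 = 647.4 mm².
Equal strain + equilibrium ⇒ each member carries load in proportion to AE: A₁E₁ = 8208000 N, A₂E₂ = 74450000 N, ΣAE = 82660000 N.
σ₂ = P·E₂/ΣAE = -121000·115000/82660000 = -168.3 MPa.

-168 MPa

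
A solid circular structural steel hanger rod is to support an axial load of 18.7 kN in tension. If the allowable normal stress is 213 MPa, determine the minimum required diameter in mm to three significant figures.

10.6 mm

Required area A ≥ P/σ_allow = 18700/213 = 87.79 mm².
For a solid circular section, d ≥ √(4A/π) = 10.57 mm.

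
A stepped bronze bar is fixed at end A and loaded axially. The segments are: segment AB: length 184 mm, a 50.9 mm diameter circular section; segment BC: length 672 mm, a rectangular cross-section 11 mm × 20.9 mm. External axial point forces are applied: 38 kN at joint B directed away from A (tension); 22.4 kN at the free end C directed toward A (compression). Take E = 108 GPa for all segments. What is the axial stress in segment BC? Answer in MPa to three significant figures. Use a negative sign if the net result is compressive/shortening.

Internal axial forces (sectioning from the free end, tension +): N_BC = -22.4 kN, N_AB = 15.6 kN.
A_BC = 229.9 mm².
σ_BC = N_BC/A_BC = -22400/229.9 = -97.43 MPa.

-97.4 MPa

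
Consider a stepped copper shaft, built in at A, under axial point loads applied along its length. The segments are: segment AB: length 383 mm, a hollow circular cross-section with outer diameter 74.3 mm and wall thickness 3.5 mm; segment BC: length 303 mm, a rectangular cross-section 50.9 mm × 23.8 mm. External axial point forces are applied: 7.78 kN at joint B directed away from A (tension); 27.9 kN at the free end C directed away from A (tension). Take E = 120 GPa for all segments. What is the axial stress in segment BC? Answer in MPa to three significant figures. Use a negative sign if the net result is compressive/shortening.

Internal axial forces (sectioning from the free end, tension +): N_BC = 27.9 kN, N_AB = 35.68 kN.
A_BC = 1211 mm².
σ_BC = N_BC/A_BC = 27900/1211 = 23.03 MPa.

23.0 MPa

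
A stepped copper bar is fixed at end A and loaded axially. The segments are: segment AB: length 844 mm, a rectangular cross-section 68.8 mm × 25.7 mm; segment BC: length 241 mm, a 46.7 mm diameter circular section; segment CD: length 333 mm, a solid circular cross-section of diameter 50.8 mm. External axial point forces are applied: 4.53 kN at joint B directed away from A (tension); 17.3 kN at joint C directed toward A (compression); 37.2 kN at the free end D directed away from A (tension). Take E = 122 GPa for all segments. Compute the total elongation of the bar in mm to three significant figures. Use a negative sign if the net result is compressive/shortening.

Internal axial forces (sectioning from the free end, tension +): N_CD = 37.2 kN, N_BC = 19.9 kN, N_AB = 24.43 kN.
A_AB = 1768 mm².
A_BC = 1713 mm².
A_CD = 2027 mm².
δ_AB = 24430·844/(1768·122000) = 0.09558 mm
δ_BC = 19900·241/(1713·122000) = 0.02295 mm
δ_CD = 37200·333/(2027·122000) = 0.0501 mm
δ = Σδ_i = 0.1686 mm.

0.169 mm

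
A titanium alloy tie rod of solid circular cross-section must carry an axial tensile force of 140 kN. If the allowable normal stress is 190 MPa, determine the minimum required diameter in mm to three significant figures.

30.6 mm

Required area A ≥ P/σ_allow = 140000/190 = 736.8 mm².
For a solid circular section, d ≥ √(4A/π) = 30.63 mm.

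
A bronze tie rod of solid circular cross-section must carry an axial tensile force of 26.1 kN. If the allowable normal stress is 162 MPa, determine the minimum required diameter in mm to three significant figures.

14.3 mm

Required area A ≥ P/σ_allow = 26100/162 = 161.1 mm².
For a solid circular section, d ≥ √(4A/π) = 14.32 mm.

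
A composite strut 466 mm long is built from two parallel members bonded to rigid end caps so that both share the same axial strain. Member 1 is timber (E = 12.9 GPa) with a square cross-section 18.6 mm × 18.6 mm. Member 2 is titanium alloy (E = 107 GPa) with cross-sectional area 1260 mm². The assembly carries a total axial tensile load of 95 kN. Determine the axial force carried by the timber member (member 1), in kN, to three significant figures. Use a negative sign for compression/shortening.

3.04 kN

A_1 = 346 mm².
Equal strain + equilibrium ⇒ each member carries load in proportion to AE: A₁E₁ = 4463000 N, A₂E₂ = 134800000 N, ΣAE = 139300000 N.
F₁ = P·A₁E₁/ΣAE = 95000·4463000/139300000 = 3044 N.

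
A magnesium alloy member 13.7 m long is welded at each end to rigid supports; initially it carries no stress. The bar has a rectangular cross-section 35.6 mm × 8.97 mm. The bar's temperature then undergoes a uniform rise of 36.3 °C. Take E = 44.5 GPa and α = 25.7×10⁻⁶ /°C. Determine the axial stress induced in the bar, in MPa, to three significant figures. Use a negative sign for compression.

Free thermal expansion αLΔT = 25.7e-6 · 13700 · 36.3 = 12.78 mm.
The walls impose strain ε = −(12.78)/13700 = -9.3291e-04; σ = Eε = 44500 · -9.3291e-04 = -41.51 MPa.

-41.5 MPa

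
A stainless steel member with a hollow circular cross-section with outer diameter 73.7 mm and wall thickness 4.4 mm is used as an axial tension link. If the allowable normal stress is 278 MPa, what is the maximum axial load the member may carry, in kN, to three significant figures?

266 kN

A = 957.9 mm².
P_max = σ_allow · A = 278 · 957.9 = 266300 N = 266.3 kN.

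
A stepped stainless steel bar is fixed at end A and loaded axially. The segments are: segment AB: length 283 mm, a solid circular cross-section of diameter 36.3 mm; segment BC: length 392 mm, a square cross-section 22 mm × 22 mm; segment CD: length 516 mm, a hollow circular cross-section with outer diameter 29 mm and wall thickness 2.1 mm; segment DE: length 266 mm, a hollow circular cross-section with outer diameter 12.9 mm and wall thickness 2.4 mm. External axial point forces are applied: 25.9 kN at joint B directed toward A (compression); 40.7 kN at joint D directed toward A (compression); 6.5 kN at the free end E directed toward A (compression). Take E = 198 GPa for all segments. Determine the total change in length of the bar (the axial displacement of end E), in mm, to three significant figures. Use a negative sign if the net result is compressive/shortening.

-1.10 mm

Internal axial forces (sectioning from the free end, tension +): N_DE = -6.5 kN, N_CD = -47.2 kN, N_BC = -47.2 kN, N_AB = -73.1 kN.
A_AB = 1035 mm².
A_BC = 484 mm².
A_CD = 177.5 mm².
A_DE = 79.17 mm².
δ_AB = -73100·283/(1035·198000) = -0.101 mm
δ_BC = -47200·392/(484·198000) = -0.1931 mm
δ_CD = -47200·516/(177.5·198000) = -0.6931 mm
δ_DE = -6500·266/(79.17·198000) = -0.1103 mm
δ = Σδ_i = -1.097 mm.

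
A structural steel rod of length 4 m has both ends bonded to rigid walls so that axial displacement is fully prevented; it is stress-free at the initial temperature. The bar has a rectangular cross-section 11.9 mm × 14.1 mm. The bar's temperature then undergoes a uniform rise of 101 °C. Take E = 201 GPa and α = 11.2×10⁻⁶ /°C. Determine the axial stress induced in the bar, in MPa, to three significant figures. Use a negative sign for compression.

-227 MPa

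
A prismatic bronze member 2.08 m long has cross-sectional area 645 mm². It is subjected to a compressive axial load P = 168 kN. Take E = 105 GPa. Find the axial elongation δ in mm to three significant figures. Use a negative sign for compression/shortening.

-5.16 mm

δ_mech = NL/(AE) = -168000·2080/(645·105000) = -5.16 mm.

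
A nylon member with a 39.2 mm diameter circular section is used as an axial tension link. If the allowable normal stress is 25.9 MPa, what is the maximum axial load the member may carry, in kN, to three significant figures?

A = 1207 mm².
P_max = σ_allow · A = 25.9 · 1207 = 31260 N = 31.26 kN.

31.3 kN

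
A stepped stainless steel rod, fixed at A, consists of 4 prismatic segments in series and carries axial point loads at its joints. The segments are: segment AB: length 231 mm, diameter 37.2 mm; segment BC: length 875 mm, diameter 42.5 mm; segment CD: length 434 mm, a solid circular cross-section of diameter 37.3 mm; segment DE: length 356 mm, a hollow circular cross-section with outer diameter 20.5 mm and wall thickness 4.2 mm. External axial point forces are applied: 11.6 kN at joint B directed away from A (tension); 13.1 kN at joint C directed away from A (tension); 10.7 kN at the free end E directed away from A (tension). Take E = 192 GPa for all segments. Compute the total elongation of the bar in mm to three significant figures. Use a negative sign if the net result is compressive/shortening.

Internal axial forces (sectioning from the free end, tension +): N_DE = 10.7 kN, N_CD = 10.7 kN, N_BC = 23.8 kN, N_AB = 35.4 kN.
A_AB = 1087 mm².
A_BC = 1419 mm².
A_CD = 1093 mm².
A_DE = 215.1 mm².
δ_AB = 35400·231/(1087·192000) = 0.03919 mm
δ_BC = 23800·875/(1419·192000) = 0.07646 mm
δ_CD = 10700·434/(1093·192000) = 0.02213 mm
δ_DE = 10700·356/(215.1·192000) = 0.09225 mm
δ = Σδ_i = 0.23 mm.

0.230 mm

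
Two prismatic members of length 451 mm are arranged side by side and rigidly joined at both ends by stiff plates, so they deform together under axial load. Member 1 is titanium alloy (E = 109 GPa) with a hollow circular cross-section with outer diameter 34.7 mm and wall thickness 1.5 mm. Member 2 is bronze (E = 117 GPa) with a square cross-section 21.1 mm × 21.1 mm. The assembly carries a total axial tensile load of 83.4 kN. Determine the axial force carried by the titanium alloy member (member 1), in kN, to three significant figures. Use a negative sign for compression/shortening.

20.6 kN

A_1 = 156.5 mm².
A_2 = 445.2 mm².
Equal strain + equilibrium ⇒ each member carries load in proportion to AE: A₁E₁ = 17050000 N, A₂E₂ = 52090000 N, ΣAE = 69140000 N.
F₁ = P·A₁E₁/ΣAE = 83400·17050000/69140000 = 20570 N.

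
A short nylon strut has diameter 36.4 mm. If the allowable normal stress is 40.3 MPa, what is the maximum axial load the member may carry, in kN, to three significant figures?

A = 1041 mm².
P_max = σ_allow · A = 40.3 · 1041 = 41940 N = 41.94 kN.

41.9 kN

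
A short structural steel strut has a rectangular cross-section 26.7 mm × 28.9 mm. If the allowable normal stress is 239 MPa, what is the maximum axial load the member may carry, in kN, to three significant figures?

A = 771.6 mm².
P_max = σ_allow · A = 239 · 771.6 = 184400 N = 184.4 kN.

184 kN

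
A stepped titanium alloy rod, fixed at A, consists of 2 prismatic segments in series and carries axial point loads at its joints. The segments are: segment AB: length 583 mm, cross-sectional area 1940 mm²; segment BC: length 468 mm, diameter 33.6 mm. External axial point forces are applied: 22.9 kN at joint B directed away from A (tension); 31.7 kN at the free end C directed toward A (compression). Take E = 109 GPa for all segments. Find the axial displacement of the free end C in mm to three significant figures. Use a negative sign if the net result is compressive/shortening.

Internal axial forces (sectioning from the free end, tension +): N_BC = -31.7 kN, N_AB = -8.8 kN.
A_BC = 886.7 mm².
δ_AB = -8800·583/(1940·109000) = -0.02426 mm
δ_BC = -31700·468/(886.7·109000) = -0.1535 mm
δ = Σδ_i = -0.1778 mm.

-0.178 mm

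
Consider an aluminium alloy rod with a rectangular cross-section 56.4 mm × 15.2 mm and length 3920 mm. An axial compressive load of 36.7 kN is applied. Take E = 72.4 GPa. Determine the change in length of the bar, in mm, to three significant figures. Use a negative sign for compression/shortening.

-2.32 mm

A = 857.3 mm².
δ_mech = NL/(AE) = -36700·3920/(857.3·72400) = -2.318 mm.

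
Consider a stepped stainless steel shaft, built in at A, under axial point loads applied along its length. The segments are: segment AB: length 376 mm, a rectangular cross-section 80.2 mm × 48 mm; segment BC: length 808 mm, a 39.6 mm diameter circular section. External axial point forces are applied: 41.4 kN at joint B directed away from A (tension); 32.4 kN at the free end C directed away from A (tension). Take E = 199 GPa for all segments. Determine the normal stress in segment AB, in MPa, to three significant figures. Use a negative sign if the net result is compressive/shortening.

19.2 MPa

Internal axial forces (sectioning from the free end, tension +): N_BC = 32.4 kN, N_AB = 73.8 kN.
A_AB = 3850 mm².
σ_AB = N_AB/A_AB = 73800/3850 = 19.17 MPa.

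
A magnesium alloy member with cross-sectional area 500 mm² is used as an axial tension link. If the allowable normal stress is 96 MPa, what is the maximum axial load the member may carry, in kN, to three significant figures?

48.0 kN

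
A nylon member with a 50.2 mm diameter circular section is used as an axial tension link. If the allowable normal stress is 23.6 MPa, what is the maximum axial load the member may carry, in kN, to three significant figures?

46.7 kN

A = 1979 mm².
P_max = σ_allow · A = 23.6 · 1979 = 46710 N = 46.71 kN.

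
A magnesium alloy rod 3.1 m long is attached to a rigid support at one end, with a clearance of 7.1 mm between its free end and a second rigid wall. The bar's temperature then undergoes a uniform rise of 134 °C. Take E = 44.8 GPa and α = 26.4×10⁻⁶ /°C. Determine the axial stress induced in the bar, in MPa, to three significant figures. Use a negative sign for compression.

-55.9 MPa

Free thermal expansion αLΔT = 26.4e-6 · 3100 · 134 = 10.97 mm.
The walls engage after the gap closes; constrained expansion = 10.97 − 7.1 = 3.867 mm.
The walls impose strain ε = −(3.867)/3100 = -1.2473e-03; σ = Eε = 44800 · -1.2473e-03 = -55.88 MPa.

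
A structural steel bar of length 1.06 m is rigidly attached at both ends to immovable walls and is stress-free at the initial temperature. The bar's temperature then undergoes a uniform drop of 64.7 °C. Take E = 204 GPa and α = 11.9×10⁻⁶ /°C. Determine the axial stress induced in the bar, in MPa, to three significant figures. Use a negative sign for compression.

Free thermal expansion αLΔT = 11.9e-6 · 1060 · -64.7 = -0.8161 mm.
The walls impose strain ε = −(-0.8161)/1060 = 7.6993e-04; σ = Eε = 204000 · 7.6993e-04 = 157.1 MPa.

157 MPa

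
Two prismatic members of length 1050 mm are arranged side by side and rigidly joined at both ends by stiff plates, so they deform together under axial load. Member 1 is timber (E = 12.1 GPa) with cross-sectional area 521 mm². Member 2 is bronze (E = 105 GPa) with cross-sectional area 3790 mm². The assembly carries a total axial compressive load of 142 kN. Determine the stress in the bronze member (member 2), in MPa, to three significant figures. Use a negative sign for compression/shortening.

Equal strain + equilibrium ⇒ each member carries load in proportion to AE: A₁E₁ = 6304000 N, A₂E₂ = 398000000 N, ΣAE = 404300000 N.
σ₂ = P·E₂/ΣAE = -142000·105000/404300000 = -36.88 MPa.

-36.9 MPa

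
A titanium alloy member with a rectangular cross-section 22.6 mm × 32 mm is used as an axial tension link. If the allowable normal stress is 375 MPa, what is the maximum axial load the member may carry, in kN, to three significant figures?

A = 723.2 mm².
P_max = σ_allow · A = 375 · 723.2 = 271200 N = 271.2 kN.

271 kN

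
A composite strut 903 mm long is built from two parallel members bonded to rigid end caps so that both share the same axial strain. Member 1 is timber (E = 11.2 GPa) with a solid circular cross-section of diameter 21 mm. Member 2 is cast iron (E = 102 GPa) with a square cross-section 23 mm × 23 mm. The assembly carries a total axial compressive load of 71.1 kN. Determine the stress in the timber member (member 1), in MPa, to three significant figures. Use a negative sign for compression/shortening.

A_1 = 346.4 mm².
A_2 = 529 mm².
Equal strain + equilibrium ⇒ each member carries load in proportion to AE: A₁E₁ = 3879000 N, A₂E₂ = 53960000 N, ΣAE = 57840000 N.
σ₁ = P·E₁/ΣAE = -71100·11200/57840000 = -13.77 MPa.

-13.8 MPa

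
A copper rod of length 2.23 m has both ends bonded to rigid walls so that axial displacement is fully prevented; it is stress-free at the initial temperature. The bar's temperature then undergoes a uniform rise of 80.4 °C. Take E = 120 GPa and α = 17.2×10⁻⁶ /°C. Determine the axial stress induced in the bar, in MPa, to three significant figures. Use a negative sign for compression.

Free thermal expansion αLΔT = 17.2e-6 · 2230 · 80.4 = 3.084 mm.
The walls impose strain ε = −(3.084)/2230 = -1.3829e-03; σ = Eε = 120000 · -1.3829e-03 = -165.9 MPa.

-166 MPa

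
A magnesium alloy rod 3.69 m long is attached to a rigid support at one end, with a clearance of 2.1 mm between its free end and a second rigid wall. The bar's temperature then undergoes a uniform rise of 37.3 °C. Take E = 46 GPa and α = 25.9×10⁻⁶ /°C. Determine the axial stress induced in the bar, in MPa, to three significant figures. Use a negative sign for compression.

Free thermal expansion αLΔT = 25.9e-6 · 3690 · 37.3 = 3.565 mm.
The walls engage after the gap closes; constrained expansion = 3.565 − 2.1 = 1.465 mm.
The walls impose strain ε = −(1.465)/3690 = -3.9696e-04; σ = Eε = 46000 · -3.9696e-04 = -18.26 MPa.

-18.3 MPa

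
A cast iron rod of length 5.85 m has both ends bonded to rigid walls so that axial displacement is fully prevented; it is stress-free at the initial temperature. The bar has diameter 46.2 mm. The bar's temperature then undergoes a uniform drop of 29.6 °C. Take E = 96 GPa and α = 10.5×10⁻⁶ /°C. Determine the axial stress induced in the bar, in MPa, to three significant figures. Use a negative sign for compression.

29.8 MPa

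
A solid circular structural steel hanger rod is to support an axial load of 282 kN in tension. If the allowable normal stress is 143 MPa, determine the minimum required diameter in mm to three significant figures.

50.1 mm

Required area A ≥ P/σ_allow = 282000/143 = 1972 mm².
For a solid circular section, d ≥ √(4A/π) = 50.11 mm.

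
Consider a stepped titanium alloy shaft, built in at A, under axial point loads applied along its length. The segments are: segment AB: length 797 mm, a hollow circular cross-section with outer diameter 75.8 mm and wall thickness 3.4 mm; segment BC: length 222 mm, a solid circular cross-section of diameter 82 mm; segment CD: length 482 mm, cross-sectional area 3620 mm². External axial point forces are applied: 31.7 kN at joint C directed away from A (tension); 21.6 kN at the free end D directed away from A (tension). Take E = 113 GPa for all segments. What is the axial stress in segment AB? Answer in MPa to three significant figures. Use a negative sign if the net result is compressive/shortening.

68.9 MPa

Internal axial forces (sectioning from the free end, tension +): N_CD = 21.6 kN, N_BC = 53.3 kN, N_AB = 53.3 kN.
A_AB = 773.3 mm².
σ_AB = N_AB/A_AB = 53300/773.3 = 68.92 MPa.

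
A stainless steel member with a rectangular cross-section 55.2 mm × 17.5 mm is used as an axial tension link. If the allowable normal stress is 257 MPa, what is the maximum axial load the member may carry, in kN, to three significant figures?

248 kN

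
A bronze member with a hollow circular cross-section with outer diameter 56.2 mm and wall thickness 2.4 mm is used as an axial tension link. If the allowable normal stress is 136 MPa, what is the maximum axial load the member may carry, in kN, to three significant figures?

55.2 kN

A = 405.6 mm².
P_max = σ_allow · A = 136 · 405.6 = 55170 N = 55.17 kN.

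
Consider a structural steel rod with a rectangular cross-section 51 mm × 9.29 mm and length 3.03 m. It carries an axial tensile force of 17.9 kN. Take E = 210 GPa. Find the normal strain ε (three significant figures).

A = 473.8 mm².
σ = N/A = 37.78 MPa; ε = σ/E = 37.78/210000 = 1.799e-04.

1.80e-04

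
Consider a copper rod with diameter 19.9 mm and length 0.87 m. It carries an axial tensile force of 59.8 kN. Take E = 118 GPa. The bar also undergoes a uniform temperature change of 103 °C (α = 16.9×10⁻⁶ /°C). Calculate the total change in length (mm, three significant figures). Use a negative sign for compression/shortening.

A = 311 mm².
δ_mech = NL/(AE) = 59800·870/(311·118000) = 1.418 mm.
δ_thermal = αLΔT = 16.9e-6·870·103 = 1.514 mm.
δ = δ_mech + δ_thermal = 2.932 mm.

2.93 mm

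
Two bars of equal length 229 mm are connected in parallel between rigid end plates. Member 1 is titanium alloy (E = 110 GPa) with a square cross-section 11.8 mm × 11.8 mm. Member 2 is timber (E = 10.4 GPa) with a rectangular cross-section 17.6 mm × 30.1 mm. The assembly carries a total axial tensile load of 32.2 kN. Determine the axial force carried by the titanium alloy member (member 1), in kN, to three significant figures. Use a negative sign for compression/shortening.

A_1 = 139.2 mm².
A_2 = 529.8 mm².
Equal strain + equilibrium ⇒ each member carries load in proportion to AE: A₁E₁ = 15320000 N, A₂E₂ = 5510000 N, ΣAE = 20830000 N.
F₁ = P·A₁E₁/ΣAE = 32200·15320000/20830000 = 23680 N.

23.7 kN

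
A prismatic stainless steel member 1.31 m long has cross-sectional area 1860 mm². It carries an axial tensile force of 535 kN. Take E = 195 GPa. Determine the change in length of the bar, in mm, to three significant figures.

δ_mech = NL/(AE) = 535000·1310/(1860·195000) = 1.932 mm.

1.93 mm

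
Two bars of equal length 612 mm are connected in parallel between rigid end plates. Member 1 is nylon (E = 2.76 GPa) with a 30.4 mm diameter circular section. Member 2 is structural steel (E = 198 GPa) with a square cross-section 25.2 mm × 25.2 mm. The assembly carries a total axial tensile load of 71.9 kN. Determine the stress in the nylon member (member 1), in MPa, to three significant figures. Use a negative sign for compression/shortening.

1.55 MPa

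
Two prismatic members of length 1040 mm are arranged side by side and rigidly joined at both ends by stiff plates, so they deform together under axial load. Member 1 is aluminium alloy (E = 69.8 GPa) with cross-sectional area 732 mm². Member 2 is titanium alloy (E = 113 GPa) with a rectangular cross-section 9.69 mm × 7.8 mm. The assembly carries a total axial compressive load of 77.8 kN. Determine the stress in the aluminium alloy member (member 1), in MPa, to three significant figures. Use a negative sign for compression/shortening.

A_2 = 75.58 mm².
Equal strain + equilibrium ⇒ each member carries load in proportion to AE: A₁E₁ = 51090000 N, A₂E₂ = 8541000 N, ΣAE = 59630000 N.
σ₁ = P·E₁/ΣAE = -77800·69800/59630000 = -91.06 MPa.

-91.1 MPa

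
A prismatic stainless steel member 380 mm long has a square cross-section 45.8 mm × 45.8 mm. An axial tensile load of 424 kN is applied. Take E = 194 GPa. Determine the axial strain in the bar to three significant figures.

A = 2098 mm².
σ = N/A = 202.1 MPa; ε = σ/E = 202.1/194000 = 1.042e-03.

0.00104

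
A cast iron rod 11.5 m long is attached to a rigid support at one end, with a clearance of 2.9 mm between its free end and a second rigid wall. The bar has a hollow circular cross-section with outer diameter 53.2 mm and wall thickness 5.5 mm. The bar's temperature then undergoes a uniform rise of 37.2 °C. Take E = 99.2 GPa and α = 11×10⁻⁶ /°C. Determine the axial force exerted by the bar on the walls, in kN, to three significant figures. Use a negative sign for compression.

Free thermal expansion αLΔT = 11e-6 · 11500 · 37.2 = 4.706 mm.
The walls engage after the gap closes; constrained expansion = 4.706 − 2.9 = 1.806 mm.
The walls impose strain ε = −(1.806)/11500 = -1.5703e-04; σ = Eε = 99200 · -1.5703e-04 = -15.58 MPa.
Wall reaction R = σ·A = -15.58·824.2 = -12840 N = -12.84 kN.

-12.8 kN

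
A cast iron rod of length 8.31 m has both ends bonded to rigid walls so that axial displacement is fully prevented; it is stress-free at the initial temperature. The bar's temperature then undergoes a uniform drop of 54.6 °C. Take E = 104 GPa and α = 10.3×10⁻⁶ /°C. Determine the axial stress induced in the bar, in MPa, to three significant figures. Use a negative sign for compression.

Free thermal expansion αLΔT = 10.3e-6 · 8310 · -54.6 = -4.673 mm.
The walls impose strain ε = −(-4.673)/8310 = 5.6238e-04; σ = Eε = 104000 · 5.6238e-04 = 58.49 MPa.

58.5 MPa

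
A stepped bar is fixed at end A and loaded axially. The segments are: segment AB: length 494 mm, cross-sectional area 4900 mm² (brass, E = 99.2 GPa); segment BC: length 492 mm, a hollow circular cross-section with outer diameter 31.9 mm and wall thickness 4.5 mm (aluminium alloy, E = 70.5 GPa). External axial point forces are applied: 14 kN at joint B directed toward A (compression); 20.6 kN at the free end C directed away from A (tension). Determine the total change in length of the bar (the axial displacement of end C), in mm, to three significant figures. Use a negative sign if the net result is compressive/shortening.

0.378 mm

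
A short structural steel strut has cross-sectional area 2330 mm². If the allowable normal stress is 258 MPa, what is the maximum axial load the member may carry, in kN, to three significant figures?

601 kN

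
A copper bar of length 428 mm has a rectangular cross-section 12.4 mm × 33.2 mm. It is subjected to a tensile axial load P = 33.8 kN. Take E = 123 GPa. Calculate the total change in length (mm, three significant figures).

A = 411.7 mm².
δ_mech = NL/(AE) = 33800·428/(411.7·123000) = 0.2857 mm.

0.286 mm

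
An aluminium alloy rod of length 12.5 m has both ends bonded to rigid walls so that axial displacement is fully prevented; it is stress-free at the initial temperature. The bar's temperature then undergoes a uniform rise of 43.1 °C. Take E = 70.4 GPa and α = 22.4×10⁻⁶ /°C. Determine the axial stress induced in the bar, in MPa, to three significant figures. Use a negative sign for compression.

Free thermal expansion αLΔT = 22.4e-6 · 12500 · 43.1 = 12.07 mm.
The walls impose strain ε = −(12.07)/12500 = -9.6544e-04; σ = Eε = 70400 · -9.6544e-04 = -67.97 MPa.

-68.0 MPa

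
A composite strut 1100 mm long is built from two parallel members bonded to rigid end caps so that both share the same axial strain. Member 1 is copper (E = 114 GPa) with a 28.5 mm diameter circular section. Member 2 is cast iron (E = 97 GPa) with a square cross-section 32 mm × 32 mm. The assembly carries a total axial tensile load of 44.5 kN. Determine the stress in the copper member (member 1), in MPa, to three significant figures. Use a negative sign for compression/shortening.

A_1 = 637.9 mm².
A_2 = 1024 mm².
Equal strain + equilibrium ⇒ each member carries load in proportion to AE: A₁E₁ = 72730000 N, A₂E₂ = 99330000 N, ΣAE = 172100000 N.
σ₁ = P·E₁/ΣAE = 44500·114000/172100000 = 29.49 MPa.

29.5 MPa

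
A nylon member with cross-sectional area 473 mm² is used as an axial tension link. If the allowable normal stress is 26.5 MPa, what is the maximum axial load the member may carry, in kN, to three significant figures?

12.5 kN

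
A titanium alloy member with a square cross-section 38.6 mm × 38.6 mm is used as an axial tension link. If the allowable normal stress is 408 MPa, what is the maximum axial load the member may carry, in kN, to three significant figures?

608 kN

A = 1490 mm².
P_max = σ_allow · A = 408 · 1490 = 607900 N = 607.9 kN.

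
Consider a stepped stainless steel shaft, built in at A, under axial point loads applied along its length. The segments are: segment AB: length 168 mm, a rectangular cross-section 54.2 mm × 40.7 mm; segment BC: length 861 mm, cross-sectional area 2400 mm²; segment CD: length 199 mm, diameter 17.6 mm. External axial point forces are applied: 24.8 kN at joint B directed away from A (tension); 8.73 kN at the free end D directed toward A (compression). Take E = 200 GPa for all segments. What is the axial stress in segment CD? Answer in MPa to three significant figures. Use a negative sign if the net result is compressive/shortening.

Internal axial forces (sectioning from the free end, tension +): N_CD = -8.73 kN, N_BC = -8.73 kN, N_AB = 16.07 kN.
A_CD = 243.3 mm².
σ_CD = N_CD/A_CD = -8730/243.3 = -35.88 MPa.

-35.9 MPa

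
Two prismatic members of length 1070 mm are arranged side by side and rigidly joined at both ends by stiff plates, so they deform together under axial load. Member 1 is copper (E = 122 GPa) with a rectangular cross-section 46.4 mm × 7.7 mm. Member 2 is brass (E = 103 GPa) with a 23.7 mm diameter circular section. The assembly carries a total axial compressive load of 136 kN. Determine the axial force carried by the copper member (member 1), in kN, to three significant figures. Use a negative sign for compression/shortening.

-66.6 kN

A_1 = 357.3 mm².
A_2 = 441.2 mm².
Equal strain + equilibrium ⇒ each member carries load in proportion to AE: A₁E₁ = 43590000 N, A₂E₂ = 45440000 N, ΣAE = 89030000 N.
F₁ = P·A₁E₁/ΣAE = -136000·43590000/89030000 = -66590 N.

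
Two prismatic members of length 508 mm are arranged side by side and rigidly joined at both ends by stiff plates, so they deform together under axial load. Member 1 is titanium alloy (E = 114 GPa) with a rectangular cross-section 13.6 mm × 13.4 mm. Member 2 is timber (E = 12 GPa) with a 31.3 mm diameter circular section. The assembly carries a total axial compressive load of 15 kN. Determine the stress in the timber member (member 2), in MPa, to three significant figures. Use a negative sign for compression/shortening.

-6.00 MPa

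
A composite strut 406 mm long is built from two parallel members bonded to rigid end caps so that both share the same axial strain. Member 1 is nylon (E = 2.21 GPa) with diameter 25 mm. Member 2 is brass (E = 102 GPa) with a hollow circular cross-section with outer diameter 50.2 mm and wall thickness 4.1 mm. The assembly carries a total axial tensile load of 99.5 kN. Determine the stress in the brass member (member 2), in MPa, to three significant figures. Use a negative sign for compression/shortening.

165 MPa

A_1 = 490.9 mm².
A_2 = 593.8 mm².
Equal strain + equilibrium ⇒ each member carries load in proportion to AE: A₁E₁ = 1085000 N, A₂E₂ = 60570000 N, ΣAE = 61650000 N.
σ₂ = P·E₂/ΣAE = 99500·102000/61650000 = 164.6 MPa.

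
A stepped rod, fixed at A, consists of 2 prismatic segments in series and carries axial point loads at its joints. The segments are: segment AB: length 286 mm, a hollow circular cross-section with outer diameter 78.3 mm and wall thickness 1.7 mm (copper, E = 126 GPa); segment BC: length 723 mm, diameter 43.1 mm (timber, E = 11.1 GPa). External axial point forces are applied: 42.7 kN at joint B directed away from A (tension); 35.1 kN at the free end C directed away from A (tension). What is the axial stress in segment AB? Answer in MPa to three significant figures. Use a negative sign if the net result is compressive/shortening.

190 MPa

Internal axial forces (sectioning from the free end, tension +): N_BC = 35.1 kN, N_AB = 77.8 kN.
A_AB = 409.1 mm².
σ_AB = N_AB/A_AB = 77800/409.1 = 190.2 MPa.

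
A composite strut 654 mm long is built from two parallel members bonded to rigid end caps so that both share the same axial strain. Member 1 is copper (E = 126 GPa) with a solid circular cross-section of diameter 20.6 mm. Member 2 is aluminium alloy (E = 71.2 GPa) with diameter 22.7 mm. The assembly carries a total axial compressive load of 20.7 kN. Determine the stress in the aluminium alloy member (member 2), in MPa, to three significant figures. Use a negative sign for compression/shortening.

-20.8 MPa

A_1 = 333.3 mm².
A_2 = 404.7 mm².
Equal strain + equilibrium ⇒ each member carries load in proportion to AE: A₁E₁ = 41990000 N, A₂E₂ = 28820000 N, ΣAE = 70810000 N.
σ₂ = P·E₂/ΣAE = -20700·71200/70810000 = -20.81 MPa.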